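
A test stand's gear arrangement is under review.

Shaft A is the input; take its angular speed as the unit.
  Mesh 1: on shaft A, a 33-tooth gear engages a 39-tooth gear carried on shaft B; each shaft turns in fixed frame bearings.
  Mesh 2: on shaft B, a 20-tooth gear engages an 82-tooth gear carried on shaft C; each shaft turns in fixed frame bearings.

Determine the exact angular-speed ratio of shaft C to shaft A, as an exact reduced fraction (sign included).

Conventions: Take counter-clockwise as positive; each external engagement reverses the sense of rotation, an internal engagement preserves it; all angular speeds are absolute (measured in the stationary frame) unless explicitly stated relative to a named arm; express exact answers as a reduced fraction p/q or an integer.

class = fixed-axis compound train [2 meshes; 2 ratios multiply, 2 sense flips]
mesh 1 [33T→39T]: running ratio 11/13, sense −
mesh 2 [20T→82T]: running ratio 110/533, sense +
ω_out/ω_in = 110/533

110/533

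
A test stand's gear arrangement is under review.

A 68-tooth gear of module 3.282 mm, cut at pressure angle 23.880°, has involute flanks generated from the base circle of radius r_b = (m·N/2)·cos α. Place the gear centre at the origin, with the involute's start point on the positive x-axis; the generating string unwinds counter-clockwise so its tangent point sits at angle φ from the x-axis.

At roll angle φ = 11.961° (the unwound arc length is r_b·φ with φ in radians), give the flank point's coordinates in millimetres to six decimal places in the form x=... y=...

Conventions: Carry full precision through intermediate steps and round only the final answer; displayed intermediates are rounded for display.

topology: single-mesh involute geometry — m = 3.282, N = 68
pitch radius r_p = m·N/2 = 3.282·68/2 = 111.588000
base radius r_b = r_p·cos α = 111.588000·cos 23.880° = 102.035545
roll angle φ = 11.961° = 0.20875883 rad
x = r_b·(cos φ + φ·sin φ) = 104.234747
y = r_b·(sin φ − φ·cos φ) = 0.308085

x=104.234747 y=0.308085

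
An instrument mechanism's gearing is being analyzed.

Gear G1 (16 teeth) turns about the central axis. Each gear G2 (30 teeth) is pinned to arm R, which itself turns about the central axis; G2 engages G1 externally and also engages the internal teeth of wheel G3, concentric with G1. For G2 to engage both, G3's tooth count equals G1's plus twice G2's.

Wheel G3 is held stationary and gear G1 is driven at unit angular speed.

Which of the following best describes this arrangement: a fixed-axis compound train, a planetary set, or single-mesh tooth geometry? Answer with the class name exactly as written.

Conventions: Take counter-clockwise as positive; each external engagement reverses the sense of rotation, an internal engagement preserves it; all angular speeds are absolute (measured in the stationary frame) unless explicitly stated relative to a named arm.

planetary set (16T centre, 30T on arm, 76T internal) — Willis relation
classification: planetary set

planetary set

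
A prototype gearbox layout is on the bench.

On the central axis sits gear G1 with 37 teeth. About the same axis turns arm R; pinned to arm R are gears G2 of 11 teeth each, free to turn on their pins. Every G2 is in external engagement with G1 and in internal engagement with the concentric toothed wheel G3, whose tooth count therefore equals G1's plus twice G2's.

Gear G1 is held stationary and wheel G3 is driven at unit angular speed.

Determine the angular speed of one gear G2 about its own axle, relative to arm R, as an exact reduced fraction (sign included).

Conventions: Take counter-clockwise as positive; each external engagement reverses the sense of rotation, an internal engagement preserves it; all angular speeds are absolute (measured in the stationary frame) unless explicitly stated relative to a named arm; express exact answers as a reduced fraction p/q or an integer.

planetary set (37T centre, 11T on arm, 59T internal) — Willis relation
ring teeth: 37 + 2·11 = 59
37(ω_sun−ω_arm) = −59(ω_ring−ω_arm),  ω_sun = 0, ω_ring = 1
37(0−ω_arm) = −59(1−ω_arm)  ⇒  96·ω_arm = 59  ⇒  ω_arm = 59/96
sun–planet mesh: 37·(0−59/96) = −11·(ω_p−ω_arm)  ⇒  ω_p−ω_arm = 2183/1056
exact speed ratio = 2183/1056

2183/1056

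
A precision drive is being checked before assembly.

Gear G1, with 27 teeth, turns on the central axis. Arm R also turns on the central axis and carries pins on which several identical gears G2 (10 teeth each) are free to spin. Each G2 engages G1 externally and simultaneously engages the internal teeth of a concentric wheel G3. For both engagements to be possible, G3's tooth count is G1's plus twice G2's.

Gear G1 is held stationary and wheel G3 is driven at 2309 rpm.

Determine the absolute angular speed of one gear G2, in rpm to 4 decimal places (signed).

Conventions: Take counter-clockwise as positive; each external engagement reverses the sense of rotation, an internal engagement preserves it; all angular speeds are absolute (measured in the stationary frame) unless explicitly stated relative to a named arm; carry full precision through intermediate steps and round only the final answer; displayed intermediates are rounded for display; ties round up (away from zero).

topology: planetary set — G1 27T / G2 10T / G3 47T, arm = carrier (Willis)
normalise by the input: solve with ω_ring = 1, then scale by 2309 rpm
ring teeth: 27 + 2·10 = 47
27(ω_sun−ω_arm) = −47(ω_ring−ω_arm),  ω_sun = 0, ω_ring = 1
27(0−ω_arm) = −47(1−ω_arm)  ⇒  74·ω_arm = 47  ⇒  ω_arm = 47/74
sun–planet mesh: 27·(0−47/74) = −10·(ω_p−ω_arm)  ⇒  ω_p−ω_arm = 1269/740
ω_p = 47/74 + 1269/740 = 47/20
scale: ω_p = 47/20 × 2309 rpm = +5426.1500 rpm

+5426.1500 rpm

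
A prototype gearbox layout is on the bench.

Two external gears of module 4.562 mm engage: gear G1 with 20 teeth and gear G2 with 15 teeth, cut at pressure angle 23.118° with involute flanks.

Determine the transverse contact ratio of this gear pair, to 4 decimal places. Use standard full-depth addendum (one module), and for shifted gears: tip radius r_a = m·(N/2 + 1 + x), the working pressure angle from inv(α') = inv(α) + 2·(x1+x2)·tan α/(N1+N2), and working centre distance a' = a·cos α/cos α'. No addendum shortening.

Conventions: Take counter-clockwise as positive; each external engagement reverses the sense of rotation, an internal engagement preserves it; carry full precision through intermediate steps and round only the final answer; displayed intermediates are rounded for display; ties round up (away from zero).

1.4296

recognized (one external pair, fixed centres): single-mesh tooth geometry, m = 4.562, N1 = 20, N2 = 15
base radii: r_b1 = 41.956632, r_b2 = 31.467474
tip radii: r_a1 = 50.182000, r_a2 = 38.777000
no profile shift: α' = α, a' = a
action lengths: √(r_a1²−r_b1²) = 27.529515, √(r_a2²−r_b2²) = 22.659520
base pitch p_b = π·m·cos α = 13.181065
CR = (27.529515 + 22.659520 − 79.835000·sin 23.11800°)/13.181065 = 1.429606
contact ratio ≈ 1.4296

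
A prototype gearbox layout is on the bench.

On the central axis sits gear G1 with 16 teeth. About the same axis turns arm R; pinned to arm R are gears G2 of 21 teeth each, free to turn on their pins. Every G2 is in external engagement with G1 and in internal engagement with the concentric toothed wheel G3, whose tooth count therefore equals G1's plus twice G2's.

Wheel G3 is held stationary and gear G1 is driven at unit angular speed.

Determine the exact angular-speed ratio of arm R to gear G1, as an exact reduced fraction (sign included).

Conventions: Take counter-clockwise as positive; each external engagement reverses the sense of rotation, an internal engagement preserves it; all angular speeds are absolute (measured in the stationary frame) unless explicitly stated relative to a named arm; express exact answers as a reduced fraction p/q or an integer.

class = planetary set [G3 = 16+2·21 = 58; Willis about the carrier]
ring teeth: 16 + 2·21 = 58
16(ω_sun−ω_arm) = −58(ω_ring−ω_arm),  ω_ring = 0, ω_sun = 1
16(1−ω_arm) = −58(0−ω_arm)  ⇒  74·ω_arm = 16  ⇒  ω_arm = 8/37
ω_out/ω_in = 8/37

8/37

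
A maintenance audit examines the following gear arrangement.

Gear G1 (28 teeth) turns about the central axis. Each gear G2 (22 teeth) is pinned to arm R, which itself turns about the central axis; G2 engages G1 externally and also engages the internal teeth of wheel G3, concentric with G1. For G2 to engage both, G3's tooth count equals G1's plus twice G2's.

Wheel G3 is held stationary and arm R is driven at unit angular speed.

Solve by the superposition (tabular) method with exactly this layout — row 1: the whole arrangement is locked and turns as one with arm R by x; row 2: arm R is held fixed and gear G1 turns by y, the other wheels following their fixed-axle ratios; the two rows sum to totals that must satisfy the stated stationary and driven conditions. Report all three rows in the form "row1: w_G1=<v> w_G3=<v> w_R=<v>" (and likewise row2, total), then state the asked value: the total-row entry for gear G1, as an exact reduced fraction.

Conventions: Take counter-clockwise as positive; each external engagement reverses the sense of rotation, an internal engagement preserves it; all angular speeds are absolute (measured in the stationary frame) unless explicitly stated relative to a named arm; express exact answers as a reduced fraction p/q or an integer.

recognized (axles ride arm R): planetary set, 28/22/72 teeth
row 1: whole set turns with the arm by x
row 2 — arm fixed, fixed-axis ratios: sun y, ring −(28/72)·y, arm 0
boundary: total ω_ring = x − (28/72)·y = 0 and total ω_arm = x = 1  ⇒  y = 18/7, x = 1
row 2 ring = −(28/72)·18/7 = -1
totals (row 1 + row 2): sun 1 + 18/7 = 25/7, ring 1 + (-1) = 0, arm 1 + 0 = 1
asked cell (total, sun) = 25/7

row1: w_G1=1 w_G3=1 w_R=1
row2: w_G1=18/7 w_G3=-1 w_R=0
total: w_G1=25/7 w_G3=0 w_R=1
asked value: 25/7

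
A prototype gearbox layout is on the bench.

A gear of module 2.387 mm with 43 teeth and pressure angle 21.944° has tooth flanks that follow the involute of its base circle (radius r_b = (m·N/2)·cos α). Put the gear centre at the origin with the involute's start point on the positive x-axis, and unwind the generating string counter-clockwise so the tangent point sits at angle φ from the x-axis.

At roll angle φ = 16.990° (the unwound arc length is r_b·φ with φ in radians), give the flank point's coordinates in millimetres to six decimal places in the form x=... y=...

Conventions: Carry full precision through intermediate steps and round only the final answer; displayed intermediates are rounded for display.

x=49.649381 y=0.410105

recognized (one wheel, involute flank): single-mesh tooth geometry, m = 2.387, N = 43
pitch radius r_p = m·N/2 = 2.387·43/2 = 51.320500
base radius r_b = r_p·cos α = 51.320500·cos 21.944° = 47.602306
roll angle φ = 16.990° = 0.29653144 rad
x = r_b·(cos φ + φ·sin φ) = 49.649381
y = r_b·(sin φ − φ·cos φ) = 0.410105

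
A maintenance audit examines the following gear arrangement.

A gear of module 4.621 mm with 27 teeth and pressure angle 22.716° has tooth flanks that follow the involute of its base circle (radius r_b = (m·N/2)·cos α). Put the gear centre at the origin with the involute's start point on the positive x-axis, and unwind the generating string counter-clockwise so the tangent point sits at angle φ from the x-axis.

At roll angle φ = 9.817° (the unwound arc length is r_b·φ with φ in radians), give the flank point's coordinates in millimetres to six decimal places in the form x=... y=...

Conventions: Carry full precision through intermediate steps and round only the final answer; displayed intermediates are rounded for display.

topology: single-mesh involute geometry — m = 4.621, N = 27
pitch radius r_p = m·N/2 = 4.621·27/2 = 62.383500
base radius r_b = r_p·cos α = 62.383500·cos 22.716° = 57.544430
roll angle φ = 9.817° = 0.17133897 rad
x = r_b·(cos φ + φ·sin φ) = 58.382908
y = r_b·(sin φ − φ·cos φ) = 0.096200

x=58.382908 y=0.096200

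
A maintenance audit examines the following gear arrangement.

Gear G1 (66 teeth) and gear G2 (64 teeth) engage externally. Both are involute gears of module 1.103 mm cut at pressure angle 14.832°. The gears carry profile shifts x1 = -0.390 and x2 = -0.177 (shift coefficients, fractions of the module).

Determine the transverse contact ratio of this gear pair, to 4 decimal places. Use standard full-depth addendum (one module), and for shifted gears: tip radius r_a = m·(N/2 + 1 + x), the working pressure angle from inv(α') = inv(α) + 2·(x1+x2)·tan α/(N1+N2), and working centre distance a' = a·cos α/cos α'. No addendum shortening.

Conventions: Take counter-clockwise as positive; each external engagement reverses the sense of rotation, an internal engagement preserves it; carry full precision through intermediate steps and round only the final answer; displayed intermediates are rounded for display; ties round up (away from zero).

class = single-mesh tooth geometry [involute pair 66T × 64T, m = 1.103]
base radii: r_b1 = 35.186206, r_b2 = 34.119957
tip radii: r_a1 = 37.071830, r_a2 = 36.203769
inv(α') = inv(14.832°) + 2·(-0.390-0.177)·tan α/(66+64) = 0.00363179  ⇒  α' = 12.61923°
a' = a·cos α / cos α' = 71.6950·cos 14.832°/cos 12.61923° = 71.021803
action lengths: √(r_a1²−r_b1²) = 11.672681, √(r_a2²−r_b2²) = 12.105428
base pitch p_b = π·m·cos α = 3.349719
CR = (11.672681 + 12.105428 − 71.021803·sin 12.61923°)/3.349719 = 2.466451
contact ratio ≈ 2.4665

2.4665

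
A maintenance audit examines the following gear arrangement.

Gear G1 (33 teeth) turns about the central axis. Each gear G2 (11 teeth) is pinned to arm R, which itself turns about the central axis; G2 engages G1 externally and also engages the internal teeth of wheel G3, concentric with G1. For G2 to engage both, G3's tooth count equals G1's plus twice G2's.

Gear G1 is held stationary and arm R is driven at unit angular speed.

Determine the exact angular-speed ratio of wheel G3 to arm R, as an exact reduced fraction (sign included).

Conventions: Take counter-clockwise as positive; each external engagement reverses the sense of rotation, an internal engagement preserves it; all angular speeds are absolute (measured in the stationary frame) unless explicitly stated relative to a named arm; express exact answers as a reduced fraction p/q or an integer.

8/5

topology: planetary set — G1 33T / G2 11T / G3 55T, arm = carrier (Willis)
ring teeth: 33 + 2·11 = 55
33(ω_sun−ω_arm) = −55(ω_ring−ω_arm),  ω_sun = 0, ω_arm = 1
ω_ring = 1 − (33/55)(0−1) = 8/5
ω_out/ω_in = 8/5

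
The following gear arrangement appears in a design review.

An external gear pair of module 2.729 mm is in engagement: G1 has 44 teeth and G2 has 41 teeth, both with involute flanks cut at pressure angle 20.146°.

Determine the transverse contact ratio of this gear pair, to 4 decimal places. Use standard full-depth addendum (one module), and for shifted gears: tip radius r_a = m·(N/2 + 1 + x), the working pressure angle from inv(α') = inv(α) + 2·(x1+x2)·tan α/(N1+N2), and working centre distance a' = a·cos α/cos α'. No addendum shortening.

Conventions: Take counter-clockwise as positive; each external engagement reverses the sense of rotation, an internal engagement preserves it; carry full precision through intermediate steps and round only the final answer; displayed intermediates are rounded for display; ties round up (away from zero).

1.7177

recognized (one external pair, fixed centres): single-mesh tooth geometry, m = 2.729, N1 = 44, N2 = 41
base radii: r_b1 = 56.364758, r_b2 = 52.521706
tip radii: r_a1 = 62.767000, r_a2 = 58.673500
no profile shift: α' = α, a' = a
action lengths: √(r_a1²−r_b1²) = 27.617212, √(r_a2²−r_b2²) = 26.154350
base pitch p_b = π·m·cos α = 8.048869
CR = (27.617212 + 26.154350 − 115.982500·sin 20.14600°)/8.048869 = 1.717710
contact ratio ≈ 1.7177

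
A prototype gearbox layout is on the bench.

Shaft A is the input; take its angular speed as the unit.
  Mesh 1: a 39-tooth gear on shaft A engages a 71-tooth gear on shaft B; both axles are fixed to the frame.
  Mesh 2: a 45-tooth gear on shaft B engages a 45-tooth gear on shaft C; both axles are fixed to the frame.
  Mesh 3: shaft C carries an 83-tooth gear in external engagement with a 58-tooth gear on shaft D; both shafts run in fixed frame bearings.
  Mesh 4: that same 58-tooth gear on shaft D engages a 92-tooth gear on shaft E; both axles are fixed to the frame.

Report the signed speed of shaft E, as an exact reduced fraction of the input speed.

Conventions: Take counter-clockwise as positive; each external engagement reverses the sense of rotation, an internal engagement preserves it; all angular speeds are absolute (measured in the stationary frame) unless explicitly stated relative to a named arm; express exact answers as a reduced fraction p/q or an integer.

3237/6532

4-mesh fixed-axis compound train (all bearings frame-fixed)
mesh 1 [39T→71T]: |ω|/ω_in = 1×39/71 = 39/71, sense flips to −
mesh 2 [45T→45T]: |ω|/ω_in = (39/71)×45/45 = 39/71, sense flips to +
mesh 3 [83T→58T]: |ω|/ω_in = (39/71)×83/58 = 3237/4118, sense flips to −
mesh 4 [58T→92T]: |ω|/ω_in = (3237/4118)×58/92 = 3237/6532, sense flips to +
signed output speed (× input speed) = 3237/6532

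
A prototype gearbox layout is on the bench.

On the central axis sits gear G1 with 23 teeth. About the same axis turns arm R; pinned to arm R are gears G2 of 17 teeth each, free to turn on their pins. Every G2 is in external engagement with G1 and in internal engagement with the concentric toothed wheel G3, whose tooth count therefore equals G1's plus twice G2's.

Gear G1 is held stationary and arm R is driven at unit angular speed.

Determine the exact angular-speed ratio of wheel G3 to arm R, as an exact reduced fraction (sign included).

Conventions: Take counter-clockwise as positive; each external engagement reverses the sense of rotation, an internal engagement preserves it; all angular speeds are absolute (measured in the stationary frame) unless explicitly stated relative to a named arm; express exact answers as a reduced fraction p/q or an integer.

80/57

planetary set (23T centre, 17T on arm, 57T internal) — Willis relation
ring teeth: 23 + 2·17 = 57
23(ω_sun−ω_arm) = −57(ω_ring−ω_arm),  ω_sun = 0, ω_arm = 1
ω_ring = 1 − (23/57)(0−1) = 80/57
ω_out/ω_in = 80/57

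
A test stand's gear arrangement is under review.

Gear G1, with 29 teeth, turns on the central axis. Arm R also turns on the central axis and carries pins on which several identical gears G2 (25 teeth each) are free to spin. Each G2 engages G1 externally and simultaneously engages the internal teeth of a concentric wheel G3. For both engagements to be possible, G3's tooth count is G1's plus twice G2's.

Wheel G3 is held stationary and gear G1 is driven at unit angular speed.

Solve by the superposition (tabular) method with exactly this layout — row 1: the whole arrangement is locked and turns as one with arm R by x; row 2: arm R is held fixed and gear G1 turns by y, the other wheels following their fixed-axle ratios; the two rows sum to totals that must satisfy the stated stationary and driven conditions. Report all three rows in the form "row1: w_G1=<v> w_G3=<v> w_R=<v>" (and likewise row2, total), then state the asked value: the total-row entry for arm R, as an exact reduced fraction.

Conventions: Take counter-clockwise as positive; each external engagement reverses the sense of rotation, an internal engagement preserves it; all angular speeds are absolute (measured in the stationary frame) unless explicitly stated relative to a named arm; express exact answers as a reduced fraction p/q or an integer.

row1: w_G1=29/108 w_G3=29/108 w_R=29/108
row2: w_G1=79/108 w_G3=-29/108 w_R=0
total: w_G1=1 w_G3=0 w_R=29/108
asked value: 29/108

planetary set (29T centre, 25T on arm, 79T internal) — Willis relation
row 1: whole set turns with the arm by x
superposition row 2 [arm held]: sun y, ring −(29/79)·y, arm 0
boundary: total ω_ring = x − (29/79)·y = 0 and total ω_sun = x + y = 1  ⇒  y = 79/108, x = 29/108
row 2 ring = −(29/79)·79/108 = -29/108
totals (row 1 + row 2): sun 29/108 + 79/108 = 1, ring 29/108 + (-29/108) = 0, arm 29/108 + 0 = 29/108
asked cell (total, arm) = 29/108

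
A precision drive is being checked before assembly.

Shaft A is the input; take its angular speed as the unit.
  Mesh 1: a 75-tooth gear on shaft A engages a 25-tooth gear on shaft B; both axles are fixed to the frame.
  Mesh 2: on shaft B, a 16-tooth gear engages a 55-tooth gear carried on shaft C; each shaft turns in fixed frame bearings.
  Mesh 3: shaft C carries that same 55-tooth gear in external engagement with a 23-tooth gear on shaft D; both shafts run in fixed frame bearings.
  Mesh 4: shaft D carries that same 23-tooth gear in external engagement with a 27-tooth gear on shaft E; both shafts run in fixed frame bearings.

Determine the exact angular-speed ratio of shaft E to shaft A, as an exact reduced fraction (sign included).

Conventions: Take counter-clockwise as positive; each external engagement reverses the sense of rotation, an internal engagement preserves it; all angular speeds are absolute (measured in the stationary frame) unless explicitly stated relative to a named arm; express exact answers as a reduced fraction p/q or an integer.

16/9

class = fixed-axis compound train [4 meshes; 4 ratios multiply, 4 sense flips]
mesh 1 [75T→25T]: running ratio 3, sense −
mesh 2 [16T→55T]: running ratio 48/55, sense +
mesh 3 [55T→23T]: running ratio 48/23, sense −
mesh 4 [23T→27T]: running ratio 16/9, sense +
ω_out/ω_in = 16/9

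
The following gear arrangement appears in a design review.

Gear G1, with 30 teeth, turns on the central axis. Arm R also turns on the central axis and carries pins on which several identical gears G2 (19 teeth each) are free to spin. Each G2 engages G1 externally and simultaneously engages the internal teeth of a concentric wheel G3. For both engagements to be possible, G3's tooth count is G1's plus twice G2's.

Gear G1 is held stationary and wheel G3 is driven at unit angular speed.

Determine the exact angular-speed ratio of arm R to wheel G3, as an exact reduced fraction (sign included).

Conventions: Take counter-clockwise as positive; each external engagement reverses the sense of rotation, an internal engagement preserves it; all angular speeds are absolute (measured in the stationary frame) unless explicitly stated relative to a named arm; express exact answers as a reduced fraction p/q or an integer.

34/49

class = planetary set [G3 = 30+2·19 = 68; Willis about the carrier]
ring teeth: 30 + 2·19 = 68
30(ω_sun−ω_arm) = −68(ω_ring−ω_arm),  ω_sun = 0, ω_ring = 1
30(0−ω_arm) = −68(1−ω_arm)  ⇒  98·ω_arm = 68  ⇒  ω_arm = 34/49
ω_out/ω_in = 34/49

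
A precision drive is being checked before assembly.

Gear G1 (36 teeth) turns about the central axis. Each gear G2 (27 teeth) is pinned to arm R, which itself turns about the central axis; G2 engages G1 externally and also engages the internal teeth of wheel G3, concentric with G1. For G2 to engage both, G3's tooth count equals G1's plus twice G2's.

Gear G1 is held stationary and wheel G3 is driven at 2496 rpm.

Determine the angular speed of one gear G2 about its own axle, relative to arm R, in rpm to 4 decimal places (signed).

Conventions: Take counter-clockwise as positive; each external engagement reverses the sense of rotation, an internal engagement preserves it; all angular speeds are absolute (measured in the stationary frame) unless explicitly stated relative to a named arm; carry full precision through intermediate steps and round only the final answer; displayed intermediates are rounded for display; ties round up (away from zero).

+2377.1429 rpm

class = planetary set [G3 = 36+2·27 = 90; Willis about the carrier]
normalise by the input: solve with ω_ring = 1, then scale by 2496 rpm
ring teeth: 36 + 2·27 = 90
36(ω_sun−ω_arm) = −90(ω_ring−ω_arm),  ω_sun = 0, ω_ring = 1
36(0−ω_arm) = −90(1−ω_arm)  ⇒  126·ω_arm = 90  ⇒  ω_arm = 5/7
sun–planet mesh: 36·(0−5/7) = −27·(ω_p−ω_arm)  ⇒  ω_p−ω_arm = 20/21
scale: ω_p−ω_arm = 20/21 × 2496 rpm = +2377.1429 rpm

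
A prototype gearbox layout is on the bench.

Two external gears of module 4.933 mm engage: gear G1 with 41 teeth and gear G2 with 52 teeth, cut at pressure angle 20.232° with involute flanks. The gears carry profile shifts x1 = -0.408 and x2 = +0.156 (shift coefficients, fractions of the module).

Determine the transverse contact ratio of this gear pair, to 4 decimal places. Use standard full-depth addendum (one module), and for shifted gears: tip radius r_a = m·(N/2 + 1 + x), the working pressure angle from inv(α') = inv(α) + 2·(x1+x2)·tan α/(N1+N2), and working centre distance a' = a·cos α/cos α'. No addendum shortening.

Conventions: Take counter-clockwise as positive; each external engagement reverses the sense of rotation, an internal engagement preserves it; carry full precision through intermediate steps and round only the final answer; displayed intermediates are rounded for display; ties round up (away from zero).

single-mesh involute tooth geometry (41T engaging 52T at module 4.933)
base radii: r_b1 = 94.886998, r_b2 = 120.344485
tip radii: r_a1 = 104.046836, r_a2 = 133.960548
inv(α') = inv(20.232°) + 2·(-0.408+0.156)·tan α/(41+52) = 0.01345022  ⇒  α' = 19.34834°
a' = a·cos α / cos α' = 229.3845·cos 20.232°/cos 19.34834° = 228.115012
action lengths: √(r_a1²−r_b1²) = 42.687255, √(r_a2²−r_b2²) = 58.844145
base pitch p_b = π·m·cos α = 14.541283
CR = (42.687255 + 58.844145 − 228.115012·sin 19.34834°)/14.541283 = 1.784884
contact ratio ≈ 1.7849

1.7849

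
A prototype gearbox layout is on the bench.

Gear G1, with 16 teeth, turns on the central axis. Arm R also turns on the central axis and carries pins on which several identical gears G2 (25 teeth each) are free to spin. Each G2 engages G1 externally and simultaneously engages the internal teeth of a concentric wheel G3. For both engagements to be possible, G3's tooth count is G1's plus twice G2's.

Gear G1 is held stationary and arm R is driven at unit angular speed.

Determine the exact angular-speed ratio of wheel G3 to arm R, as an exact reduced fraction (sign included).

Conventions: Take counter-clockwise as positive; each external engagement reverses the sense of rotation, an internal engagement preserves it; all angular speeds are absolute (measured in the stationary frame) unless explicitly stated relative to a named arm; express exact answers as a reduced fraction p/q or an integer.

41/33

class = planetary set [G3 = 16+2·25 = 66; Willis about the carrier]
ring teeth: 16 + 2·25 = 66
16(ω_sun−ω_arm) = −66(ω_ring−ω_arm),  ω_sun = 0, ω_arm = 1
ω_ring = 1 − (16/66)(0−1) = 41/33
ω_out/ω_in = 41/33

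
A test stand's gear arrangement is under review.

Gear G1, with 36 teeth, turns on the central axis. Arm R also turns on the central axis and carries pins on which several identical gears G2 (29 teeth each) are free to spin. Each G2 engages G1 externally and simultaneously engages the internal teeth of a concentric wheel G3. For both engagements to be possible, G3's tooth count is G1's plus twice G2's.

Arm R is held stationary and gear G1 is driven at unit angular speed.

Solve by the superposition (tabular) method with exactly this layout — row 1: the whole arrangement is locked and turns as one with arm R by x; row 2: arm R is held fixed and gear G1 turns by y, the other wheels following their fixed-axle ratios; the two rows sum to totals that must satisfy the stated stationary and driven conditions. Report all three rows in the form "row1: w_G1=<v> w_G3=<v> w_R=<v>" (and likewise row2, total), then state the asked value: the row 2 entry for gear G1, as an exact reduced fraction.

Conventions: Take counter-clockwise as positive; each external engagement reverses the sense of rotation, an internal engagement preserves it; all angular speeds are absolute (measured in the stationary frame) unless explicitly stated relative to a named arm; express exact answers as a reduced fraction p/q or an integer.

row1: w_G1=0 w_G3=0 w_R=0
row2: w_G1=1 w_G3=-18/47 w_R=0
total: w_G1=1 w_G3=-18/47 w_R=0
asked value: 1

topology: planetary set — G1 36T / G2 29T / G3 94T, arm = carrier (Willis)
row 1: whole set turns with the arm by x
superposition row 2 [arm held]: sun y, ring −(36/94)·y, arm 0
boundary: total ω_arm = x = 0 and total ω_sun = x + y = 1  ⇒  y = 1, x = 0
row 2 ring = −(36/94)·1 = -18/47
totals (row 1 + row 2): sun 0 + 1 = 1, ring 0 + (-18/47) = -18/47, arm 0 + 0 = 0
asked cell (row2, sun) = 1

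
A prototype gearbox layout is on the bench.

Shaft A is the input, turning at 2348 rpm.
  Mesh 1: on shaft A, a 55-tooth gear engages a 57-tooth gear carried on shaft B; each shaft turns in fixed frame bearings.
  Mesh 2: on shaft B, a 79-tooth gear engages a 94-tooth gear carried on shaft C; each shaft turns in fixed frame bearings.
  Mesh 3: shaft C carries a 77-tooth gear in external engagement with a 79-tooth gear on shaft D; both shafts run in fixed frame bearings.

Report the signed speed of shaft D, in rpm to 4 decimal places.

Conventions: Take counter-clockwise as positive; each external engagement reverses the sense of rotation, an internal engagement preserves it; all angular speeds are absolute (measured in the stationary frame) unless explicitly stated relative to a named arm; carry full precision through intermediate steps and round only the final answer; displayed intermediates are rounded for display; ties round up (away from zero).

topology: fixed-axis compound train — 3 meshes, A→D
mesh 1 [55T→57T]: ω = 2348.0000×55/57 = 2265.6140 rpm, sense flips to −
mesh 2 [79T→94T]: ω = 2265.6140×79/94 = 1904.0799 rpm, sense flips to +
mesh 3 [77T→79T]: ω = 1904.0799×77/79 = 1855.8753 rpm, sense flips to −
signed output speed = -1855.8753 rpm

-1855.8753 rpm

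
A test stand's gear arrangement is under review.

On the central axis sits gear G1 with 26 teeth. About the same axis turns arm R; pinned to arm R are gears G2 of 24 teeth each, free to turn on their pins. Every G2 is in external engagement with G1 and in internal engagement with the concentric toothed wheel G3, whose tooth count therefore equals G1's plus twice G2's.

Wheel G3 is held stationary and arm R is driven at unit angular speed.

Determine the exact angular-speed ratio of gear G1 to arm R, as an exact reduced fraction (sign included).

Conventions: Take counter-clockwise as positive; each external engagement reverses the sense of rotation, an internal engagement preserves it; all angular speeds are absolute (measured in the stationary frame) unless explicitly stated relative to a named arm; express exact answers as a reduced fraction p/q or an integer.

topology: planetary set — G1 26T / G2 24T / G3 74T, arm = carrier (Willis)
ring teeth: 26 + 2·24 = 74
26(ω_sun−ω_arm) = −74(ω_ring−ω_arm),  ω_ring = 0, ω_arm = 1
ω_sun = 1 − (74/26)(0−1) = 50/13
ω_out/ω_in = 50/13

50/13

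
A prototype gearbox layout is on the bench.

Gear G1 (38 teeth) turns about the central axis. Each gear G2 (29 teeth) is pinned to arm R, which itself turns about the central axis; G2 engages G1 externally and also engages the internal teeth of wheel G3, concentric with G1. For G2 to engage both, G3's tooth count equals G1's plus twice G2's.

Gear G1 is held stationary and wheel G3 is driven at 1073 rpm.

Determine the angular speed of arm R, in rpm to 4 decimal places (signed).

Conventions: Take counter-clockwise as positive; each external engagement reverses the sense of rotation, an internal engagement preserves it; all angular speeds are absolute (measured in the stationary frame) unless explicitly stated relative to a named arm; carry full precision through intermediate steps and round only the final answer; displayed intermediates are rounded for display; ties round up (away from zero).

+768.7164 rpm

recognized (axles ride arm R): planetary set, 38/29/96 teeth
normalise by the input: solve with ω_ring = 1, then scale by 1073 rpm
ring teeth: 38 + 2·29 = 96
38(ω_sun−ω_arm) = −96(ω_ring−ω_arm),  ω_sun = 0, ω_ring = 1
38(0−ω_arm) = −96(1−ω_arm)  ⇒  134·ω_arm = 96  ⇒  ω_arm = 48/67
scale: ω_arm = 48/67 × 1073 rpm = +768.7164 rpm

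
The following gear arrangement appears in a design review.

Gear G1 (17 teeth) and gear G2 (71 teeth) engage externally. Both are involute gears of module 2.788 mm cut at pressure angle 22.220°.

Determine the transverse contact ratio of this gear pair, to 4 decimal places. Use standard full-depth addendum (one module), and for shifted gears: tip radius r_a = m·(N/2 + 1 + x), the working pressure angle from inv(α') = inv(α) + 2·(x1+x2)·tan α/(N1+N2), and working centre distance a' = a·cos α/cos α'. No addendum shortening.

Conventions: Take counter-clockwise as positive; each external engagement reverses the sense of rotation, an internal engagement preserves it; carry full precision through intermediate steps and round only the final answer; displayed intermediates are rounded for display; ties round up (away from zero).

recognized (one external pair, fixed centres): single-mesh tooth geometry, m = 2.788, N1 = 17, N2 = 71
base radii: r_b1 = 21.938154, r_b2 = 91.624056
tip radii: r_a1 = 26.486000, r_a2 = 101.762000
no profile shift: α' = α, a' = a
action lengths: √(r_a1²−r_b1²) = 14.840000, √(r_a2²−r_b2²) = 44.277952
base pitch p_b = π·m·cos α = 8.108323
CR = (14.840000 + 44.277952 − 122.672000·sin 22.22000°)/8.108323 = 1.569723
contact ratio ≈ 1.5697

1.5697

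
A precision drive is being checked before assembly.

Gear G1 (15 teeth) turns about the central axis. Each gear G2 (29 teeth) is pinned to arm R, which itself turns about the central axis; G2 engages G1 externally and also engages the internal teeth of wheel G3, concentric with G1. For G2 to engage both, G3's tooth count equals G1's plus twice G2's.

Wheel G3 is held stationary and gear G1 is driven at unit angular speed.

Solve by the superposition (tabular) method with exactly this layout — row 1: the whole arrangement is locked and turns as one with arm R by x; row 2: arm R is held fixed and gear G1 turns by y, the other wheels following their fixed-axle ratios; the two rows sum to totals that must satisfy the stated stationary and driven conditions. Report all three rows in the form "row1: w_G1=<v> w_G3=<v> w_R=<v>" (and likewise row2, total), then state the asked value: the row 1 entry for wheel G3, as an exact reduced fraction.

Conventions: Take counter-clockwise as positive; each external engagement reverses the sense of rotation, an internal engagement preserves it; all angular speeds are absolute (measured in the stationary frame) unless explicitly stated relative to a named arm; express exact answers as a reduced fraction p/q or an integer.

class = planetary set [G3 = 15+2·29 = 73; Willis about the carrier]
superposition row 1 [locked train]: every member turns x
superposition row 2 [arm held]: sun y, ring −(15/73)·y, arm 0
boundary: total ω_ring = x − (15/73)·y = 0 and total ω_sun = x + y = 1  ⇒  y = 73/88, x = 15/88
row 2 ring = −(15/73)·73/88 = -15/88
totals (row 1 + row 2): sun 15/88 + 73/88 = 1, ring 15/88 + (-15/88) = 0, arm 15/88 + 0 = 15/88
asked cell (row1, ring) = 15/88

row1: w_G1=15/88 w_G3=15/88 w_R=15/88
row2: w_G1=73/88 w_G3=-15/88 w_R=0
total: w_G1=1 w_G3=0 w_R=15/88
asked value: 15/88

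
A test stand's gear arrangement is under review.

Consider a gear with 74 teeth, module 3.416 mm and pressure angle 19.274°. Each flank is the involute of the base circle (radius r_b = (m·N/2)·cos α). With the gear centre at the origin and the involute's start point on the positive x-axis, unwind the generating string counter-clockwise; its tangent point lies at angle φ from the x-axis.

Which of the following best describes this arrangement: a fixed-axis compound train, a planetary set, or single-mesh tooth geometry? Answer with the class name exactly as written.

topology: single-mesh involute geometry — m = 3.416, N = 74
classification: single-mesh tooth geometry

single-mesh tooth geometry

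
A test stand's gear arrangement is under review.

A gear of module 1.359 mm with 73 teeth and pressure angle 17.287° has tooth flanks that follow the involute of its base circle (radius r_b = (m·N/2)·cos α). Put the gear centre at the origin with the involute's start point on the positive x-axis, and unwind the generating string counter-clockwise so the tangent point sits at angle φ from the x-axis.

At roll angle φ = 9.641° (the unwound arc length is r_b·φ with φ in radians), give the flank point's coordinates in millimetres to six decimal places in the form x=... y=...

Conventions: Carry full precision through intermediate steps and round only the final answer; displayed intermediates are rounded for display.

x=48.028596 y=0.075004

single-mesh involute tooth geometry (73T wheel at module 1.359)
pitch radius r_p = m·N/2 = 1.359·73/2 = 49.603500
base radius r_b = r_p·cos α = 49.603500·cos 17.287° = 47.362823
roll angle φ = 9.641° = 0.16826719 rad
x = r_b·(cos φ + φ·sin φ) = 48.028596
y = r_b·(sin φ − φ·cos φ) = 0.075004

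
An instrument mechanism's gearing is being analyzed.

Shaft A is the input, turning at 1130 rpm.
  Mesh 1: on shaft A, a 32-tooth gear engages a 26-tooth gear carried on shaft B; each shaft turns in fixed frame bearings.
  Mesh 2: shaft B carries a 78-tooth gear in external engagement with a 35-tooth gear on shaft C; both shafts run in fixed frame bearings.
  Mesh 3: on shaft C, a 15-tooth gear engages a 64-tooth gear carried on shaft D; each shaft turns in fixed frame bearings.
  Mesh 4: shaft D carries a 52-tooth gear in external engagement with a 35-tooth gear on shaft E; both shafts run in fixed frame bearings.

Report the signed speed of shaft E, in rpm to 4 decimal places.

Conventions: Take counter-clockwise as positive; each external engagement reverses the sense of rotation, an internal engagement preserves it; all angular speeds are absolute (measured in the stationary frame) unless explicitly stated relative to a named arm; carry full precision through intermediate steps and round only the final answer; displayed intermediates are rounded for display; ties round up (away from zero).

4-mesh fixed-axis compound train (all bearings frame-fixed)
mesh 1 [32T→26T]: ω = 1130.0000×32/26 = 1390.7692 rpm, sense flips to −
mesh 2 [78T→35T]: ω = 1390.7692×78/35 = 3099.4286 rpm, sense flips to +
mesh 3 [15T→64T]: ω = 3099.4286×15/64 = 726.4286 rpm, sense flips to −
mesh 4 [52T→35T]: ω = 726.4286×52/35 = 1079.2653 rpm, sense flips to +
signed output speed = +1079.2653 rpm

+1079.2653 rpm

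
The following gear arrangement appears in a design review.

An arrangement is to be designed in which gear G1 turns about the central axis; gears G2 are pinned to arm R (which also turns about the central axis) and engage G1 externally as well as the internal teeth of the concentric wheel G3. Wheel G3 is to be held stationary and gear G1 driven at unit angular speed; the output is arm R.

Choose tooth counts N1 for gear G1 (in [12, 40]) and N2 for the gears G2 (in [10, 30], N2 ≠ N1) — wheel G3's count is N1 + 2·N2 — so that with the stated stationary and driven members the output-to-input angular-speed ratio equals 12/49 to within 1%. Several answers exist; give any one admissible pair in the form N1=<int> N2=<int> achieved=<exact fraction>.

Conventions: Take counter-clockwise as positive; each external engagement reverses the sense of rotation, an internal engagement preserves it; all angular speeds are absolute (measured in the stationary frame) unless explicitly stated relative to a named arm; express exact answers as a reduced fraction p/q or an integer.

planetary set to be sized for 12/49 (Willis relation)
Willis with ω_ring = 0: ω_arm/ω_sun = N1/(N1+N3); set equal to 12/49  ⇒  N3/N1 = 1/(12/49) − 1 = 37/12
N3 = N1 + 2·N2  ⇒  N2/N1 = (N3/N1 − 1)/2 = (37/12 − 1)/2 = 25/24
smallest multiple with N1 ≥ 12 and N2 ≥ 10: k = 1  ⇒  N1 = 1·24 = 24, N2 = 1·25 = 25 (N1 ≤ 40, N2 ≤ 30, N2 ≠ N1 ✓), N3 = 24 + 2·25 = 74
check: N1/(N1+N3) with N1 = 24, N3 = 74 gives 12/49; |achieved − target| = 0 ≤ 3/1225 ✓

N1=24 N2=25 achieved=12/49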